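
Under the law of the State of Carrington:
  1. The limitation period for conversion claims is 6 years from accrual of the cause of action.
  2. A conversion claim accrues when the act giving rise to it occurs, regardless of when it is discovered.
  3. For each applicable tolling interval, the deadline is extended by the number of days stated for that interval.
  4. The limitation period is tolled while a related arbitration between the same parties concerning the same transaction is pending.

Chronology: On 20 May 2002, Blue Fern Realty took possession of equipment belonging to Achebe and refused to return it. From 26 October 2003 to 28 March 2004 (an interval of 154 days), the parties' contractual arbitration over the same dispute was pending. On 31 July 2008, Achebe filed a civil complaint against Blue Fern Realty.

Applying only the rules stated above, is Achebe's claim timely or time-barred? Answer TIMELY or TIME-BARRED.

TIMELY

The claim accrued on 20 May 2002, when the wrongful act occurred.
Adding the 6 years base period to 20 May 2002 gives a deadline of 20 May 2008, before any tolling.
Because the pending related arbitration ran from 26 October 2003 to 28 March 2004, the deadline is extended by 154 days to 21 October 2008.
Filing on 31 July 2008 beat the 21 October 2008 deadline — the action is timely.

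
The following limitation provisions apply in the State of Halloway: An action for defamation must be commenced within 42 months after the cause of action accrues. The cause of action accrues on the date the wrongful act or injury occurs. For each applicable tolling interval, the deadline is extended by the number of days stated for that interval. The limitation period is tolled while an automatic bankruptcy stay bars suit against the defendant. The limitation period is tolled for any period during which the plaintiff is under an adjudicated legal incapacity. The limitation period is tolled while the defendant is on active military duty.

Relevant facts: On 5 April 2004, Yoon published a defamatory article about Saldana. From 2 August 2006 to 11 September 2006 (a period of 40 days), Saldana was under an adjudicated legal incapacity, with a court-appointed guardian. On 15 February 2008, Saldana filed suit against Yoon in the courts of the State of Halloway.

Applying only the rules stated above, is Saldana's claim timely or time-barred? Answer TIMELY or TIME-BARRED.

TIME-BARRED

The limitation period began to run on 5 April 2004.
The untolled deadline — 42 months after 5 April 2004 — is 5 October 2007.
The plaintiff's legal incapacity from 2 August 2006 to 11 September 2006 tolled the period for 40 days, extending the deadline to 14 November 2007.
The 15 February 2008 filing falls after the 14 November 2007 deadline; the claim is time-barred.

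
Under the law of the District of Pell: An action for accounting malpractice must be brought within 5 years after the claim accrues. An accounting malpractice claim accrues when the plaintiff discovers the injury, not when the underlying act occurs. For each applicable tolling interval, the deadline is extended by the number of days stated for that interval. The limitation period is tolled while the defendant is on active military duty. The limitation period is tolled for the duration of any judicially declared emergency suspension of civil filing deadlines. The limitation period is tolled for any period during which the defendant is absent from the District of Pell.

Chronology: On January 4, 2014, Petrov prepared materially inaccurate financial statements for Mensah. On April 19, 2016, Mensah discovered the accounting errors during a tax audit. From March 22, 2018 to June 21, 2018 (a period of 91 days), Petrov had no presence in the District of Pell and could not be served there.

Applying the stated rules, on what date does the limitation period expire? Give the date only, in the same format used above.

July 19, 2021

The claim did not accrue until Mensah discovered the injury on April 19, 2016; the January 4, 2014 act date does not start the clock under the stated rule.
Adding the 5 years base period to April 19, 2016 gives a deadline of April 19, 2021, before any tolling.
Because the defendant's absence from the jurisdiction ran from March 22, 2018 to June 21, 2018, the deadline is extended by 91 days to July 19, 2021.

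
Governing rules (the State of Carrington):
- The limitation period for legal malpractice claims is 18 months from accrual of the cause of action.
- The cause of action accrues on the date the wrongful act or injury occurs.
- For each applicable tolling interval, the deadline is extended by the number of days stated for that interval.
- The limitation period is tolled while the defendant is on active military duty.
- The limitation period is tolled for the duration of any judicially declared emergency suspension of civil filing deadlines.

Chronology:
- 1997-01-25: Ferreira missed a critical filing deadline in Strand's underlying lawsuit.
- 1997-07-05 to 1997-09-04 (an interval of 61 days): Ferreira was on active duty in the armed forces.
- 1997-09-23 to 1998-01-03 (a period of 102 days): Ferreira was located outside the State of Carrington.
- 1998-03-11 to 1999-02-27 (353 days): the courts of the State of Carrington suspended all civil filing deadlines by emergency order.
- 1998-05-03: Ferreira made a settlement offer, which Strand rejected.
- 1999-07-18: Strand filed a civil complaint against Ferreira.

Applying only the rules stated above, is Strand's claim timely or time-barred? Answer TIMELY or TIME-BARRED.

The claim accrued on 1997-01-25, when the wrongful act occurred.
The untolled deadline — 18 months after 1997-01-25 — is 1998-07-25.
Because the defendant's active military service ran from 1997-07-05 to 1997-09-04, the deadline is extended by 61 days to 1998-09-24.
The emergency suspension of filing deadlines from 1998-03-11 to 1999-02-27 tolled the period for 353 days, extending the deadline to 1999-09-12.
No stated provision tolls the period for the defendant's absence, so the interval from 1997-09-23 to 1998-01-03 has no effect on the deadline.
The other events in the timeline have no effect on the limitation period under the stated rules.
Filing on 1999-07-18 beat the 1999-09-12 deadline — the action is timely.

TIMELY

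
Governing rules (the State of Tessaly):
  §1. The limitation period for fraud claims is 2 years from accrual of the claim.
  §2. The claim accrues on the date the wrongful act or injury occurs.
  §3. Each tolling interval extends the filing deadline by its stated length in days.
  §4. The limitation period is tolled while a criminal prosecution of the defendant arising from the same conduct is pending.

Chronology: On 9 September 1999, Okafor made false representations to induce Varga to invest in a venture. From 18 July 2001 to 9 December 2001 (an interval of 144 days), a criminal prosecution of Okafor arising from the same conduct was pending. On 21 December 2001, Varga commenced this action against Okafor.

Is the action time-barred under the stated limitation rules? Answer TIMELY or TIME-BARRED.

The claim accrued on 9 September 1999, when the wrongful act occurred.
The untolled deadline — 2 years after 9 September 1999 — is 9 September 2001.
The pending criminal prosecution from 18 July 2001 to 9 December 2001 tolled the period for 144 days, extending the deadline to 31 January 2002.
The 21 December 2001 filing precedes the 31 January 2002 deadline; the claim is timely.

TIMELY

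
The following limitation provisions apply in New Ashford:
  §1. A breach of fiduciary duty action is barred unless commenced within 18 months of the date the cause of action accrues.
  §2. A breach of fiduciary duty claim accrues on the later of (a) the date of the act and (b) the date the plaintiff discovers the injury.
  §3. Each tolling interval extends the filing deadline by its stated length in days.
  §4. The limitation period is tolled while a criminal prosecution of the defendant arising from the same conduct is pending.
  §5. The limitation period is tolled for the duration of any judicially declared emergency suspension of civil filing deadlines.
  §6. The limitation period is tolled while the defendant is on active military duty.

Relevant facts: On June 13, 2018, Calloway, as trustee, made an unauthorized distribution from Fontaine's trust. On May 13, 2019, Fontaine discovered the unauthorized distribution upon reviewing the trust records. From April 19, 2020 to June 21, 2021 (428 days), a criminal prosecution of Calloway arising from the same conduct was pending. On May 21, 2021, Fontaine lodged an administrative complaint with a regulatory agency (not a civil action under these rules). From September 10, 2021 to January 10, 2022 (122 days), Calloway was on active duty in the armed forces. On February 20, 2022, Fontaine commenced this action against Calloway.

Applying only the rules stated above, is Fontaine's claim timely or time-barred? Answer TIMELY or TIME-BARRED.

Taking the later of the act (June 13, 2018) and discovery (May 13, 2019), the claim accrued on May 13, 2019.
18 months from May 13, 2019 is November 13, 2020.
Because the pending criminal prosecution ran from April 19, 2020 to June 21, 2021, the deadline is extended by 428 days to January 15, 2022.
The period was tolled for 122 days by the defendant's active military service (September 10, 2021 to January 10, 2022), pushing the deadline to May 17, 2022.
None of the other events listed affects the running of the period under the stated rules.
Fontaine filed on February 20, 2022, before the May 17, 2022 deadline, so the action is timely.

TIMELY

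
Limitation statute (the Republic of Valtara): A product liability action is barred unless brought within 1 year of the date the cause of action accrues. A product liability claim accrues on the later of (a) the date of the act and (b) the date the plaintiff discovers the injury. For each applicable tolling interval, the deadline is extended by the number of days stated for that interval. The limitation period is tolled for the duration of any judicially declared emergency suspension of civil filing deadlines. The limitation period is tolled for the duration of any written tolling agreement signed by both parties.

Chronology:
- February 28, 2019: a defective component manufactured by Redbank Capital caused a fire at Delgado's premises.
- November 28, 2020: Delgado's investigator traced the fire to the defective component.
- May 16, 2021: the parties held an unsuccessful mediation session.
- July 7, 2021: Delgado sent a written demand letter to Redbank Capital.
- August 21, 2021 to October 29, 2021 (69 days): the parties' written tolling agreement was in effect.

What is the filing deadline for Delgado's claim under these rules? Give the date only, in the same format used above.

Because discovery on November 28, 2020 post-dates the February 28, 2019 act, accrual under the later-of rule falls on November 28, 2020.
1 year from November 28, 2020 is November 28, 2021.
The written tolling agreement from August 21, 2021 to October 29, 2021 tolled the period for 69 days, extending the deadline to February 5, 2022.
Nothing else in the chronology tolls or restarts the period.

February 5, 2022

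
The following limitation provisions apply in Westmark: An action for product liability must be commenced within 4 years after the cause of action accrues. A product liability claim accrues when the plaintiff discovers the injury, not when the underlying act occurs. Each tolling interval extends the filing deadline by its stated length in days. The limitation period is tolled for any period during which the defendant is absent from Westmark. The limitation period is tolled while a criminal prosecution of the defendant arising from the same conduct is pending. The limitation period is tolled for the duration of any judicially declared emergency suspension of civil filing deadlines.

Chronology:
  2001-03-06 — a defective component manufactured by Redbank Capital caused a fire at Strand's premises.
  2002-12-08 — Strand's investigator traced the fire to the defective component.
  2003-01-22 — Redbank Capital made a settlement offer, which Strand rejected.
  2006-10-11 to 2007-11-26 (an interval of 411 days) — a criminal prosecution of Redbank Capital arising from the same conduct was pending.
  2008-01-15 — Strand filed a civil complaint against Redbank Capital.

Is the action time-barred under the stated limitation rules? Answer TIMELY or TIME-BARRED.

The claim did not accrue until Strand discovered the injury on 2002-12-08; the 2001-03-06 act date does not start the clock under the stated rule.
The untolled deadline — 4 years after 2002-12-08 — is 2006-12-08.
The period was tolled for 411 days by the pending criminal prosecution (2006-10-11 to 2007-11-26), pushing the deadline to 2008-01-23.
The other events in the timeline have no effect on the limitation period under the stated rules.
Strand filed on 2008-01-15, before the 2008-01-23 deadline, so the action is timely.

TIMELY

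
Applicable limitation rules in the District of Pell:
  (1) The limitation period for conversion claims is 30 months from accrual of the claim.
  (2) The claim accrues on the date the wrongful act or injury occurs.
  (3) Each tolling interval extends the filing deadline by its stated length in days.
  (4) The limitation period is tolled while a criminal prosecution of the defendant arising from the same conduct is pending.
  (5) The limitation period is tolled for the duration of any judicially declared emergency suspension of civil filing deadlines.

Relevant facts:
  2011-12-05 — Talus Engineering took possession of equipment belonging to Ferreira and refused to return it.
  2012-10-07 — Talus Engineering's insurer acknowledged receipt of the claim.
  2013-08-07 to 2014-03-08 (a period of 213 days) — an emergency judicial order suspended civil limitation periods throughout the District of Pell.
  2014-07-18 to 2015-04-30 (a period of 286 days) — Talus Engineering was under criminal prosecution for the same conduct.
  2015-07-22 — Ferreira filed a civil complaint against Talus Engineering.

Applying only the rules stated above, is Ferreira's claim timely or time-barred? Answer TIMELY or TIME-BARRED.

TIMELY

The limitation period began to run on 2011-12-05.
Adding the 30 months base period to 2011-12-05 gives a deadline of 2014-06-05, before any tolling.
The emergency suspension of filing deadlines from 2013-08-07 to 2014-03-08 tolled the period for 213 days, extending the deadline to 2015-01-04.
Because the pending criminal prosecution ran from 2014-07-18 to 2015-04-30, the deadline is extended by 286 days to 2015-10-17.
Nothing else in the chronology tolls or restarts the period.
The 2015-07-22 filing precedes the 2015-10-17 deadline; the claim is timely.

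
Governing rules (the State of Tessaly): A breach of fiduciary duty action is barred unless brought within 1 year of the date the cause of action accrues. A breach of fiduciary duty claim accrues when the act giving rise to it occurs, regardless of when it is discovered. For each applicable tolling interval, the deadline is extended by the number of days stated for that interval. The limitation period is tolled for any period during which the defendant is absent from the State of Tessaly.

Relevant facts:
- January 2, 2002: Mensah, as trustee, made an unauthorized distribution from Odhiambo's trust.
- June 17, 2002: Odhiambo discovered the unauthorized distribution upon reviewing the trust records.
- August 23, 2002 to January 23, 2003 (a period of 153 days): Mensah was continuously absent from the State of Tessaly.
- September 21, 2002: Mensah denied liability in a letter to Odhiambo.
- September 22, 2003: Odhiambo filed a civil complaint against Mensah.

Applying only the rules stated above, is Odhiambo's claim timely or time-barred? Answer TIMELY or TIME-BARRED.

The claim accrued on January 2, 2002, when the wrongful act occurred; under the stated occurrence rule the June 17, 2002 discovery does not delay accrual.
Adding the 1 year base period to January 2, 2002 gives a deadline of January 2, 2003, before any tolling.
Because the defendant's absence from the jurisdiction ran from August 23, 2002 to January 23, 2003, the deadline is extended by 153 days to June 4, 2003.
The other events in the timeline have no effect on the limitation period under the stated rules.
Odhiambo filed on September 22, 2003, after the June 4, 2003 deadline, so the action is time-barred.

TIME-BARRED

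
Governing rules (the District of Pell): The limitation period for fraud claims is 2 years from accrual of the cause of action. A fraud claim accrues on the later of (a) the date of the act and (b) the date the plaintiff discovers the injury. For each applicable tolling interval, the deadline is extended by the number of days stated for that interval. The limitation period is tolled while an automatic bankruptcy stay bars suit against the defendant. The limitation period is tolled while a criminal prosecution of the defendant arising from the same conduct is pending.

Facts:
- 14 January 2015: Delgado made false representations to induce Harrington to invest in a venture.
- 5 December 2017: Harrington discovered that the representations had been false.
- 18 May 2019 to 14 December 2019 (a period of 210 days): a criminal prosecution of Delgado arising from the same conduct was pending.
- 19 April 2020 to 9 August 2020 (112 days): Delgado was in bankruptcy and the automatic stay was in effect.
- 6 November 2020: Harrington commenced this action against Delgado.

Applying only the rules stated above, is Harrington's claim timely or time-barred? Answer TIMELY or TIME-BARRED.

Taking the later of the act (14 January 2015) and discovery (5 December 2017), the claim accrued on 5 December 2017.
Adding the 2 years base period to 5 December 2017 gives a deadline of 5 December 2019, before any tolling.
Because the pending criminal prosecution ran from 18 May 2019 to 14 December 2019, the deadline is extended by 210 days to 2 July 2020.
The automatic bankruptcy stay from 19 April 2020 to 9 August 2020 tolled the period for 112 days, extending the deadline to 22 October 2020.
The 6 November 2020 filing falls after the 22 October 2020 deadline; the claim is time-barred.

TIME-BARRED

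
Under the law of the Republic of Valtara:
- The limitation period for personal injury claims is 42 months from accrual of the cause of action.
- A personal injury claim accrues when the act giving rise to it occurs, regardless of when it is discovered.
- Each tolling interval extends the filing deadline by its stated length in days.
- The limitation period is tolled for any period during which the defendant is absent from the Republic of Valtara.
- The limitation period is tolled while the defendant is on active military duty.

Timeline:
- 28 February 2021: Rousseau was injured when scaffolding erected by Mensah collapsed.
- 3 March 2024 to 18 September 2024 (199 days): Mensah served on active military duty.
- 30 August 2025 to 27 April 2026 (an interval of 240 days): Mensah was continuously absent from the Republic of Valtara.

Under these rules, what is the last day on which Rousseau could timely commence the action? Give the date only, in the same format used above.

15 March 2025

The cause of action accrued on 28 February 2021, the date of the act.
The untolled deadline — 42 months after 28 February 2021 — is 28 August 2024.
The period was tolled for 199 days by the defendant's active military service (3 March 2024 to 18 September 2024), pushing the deadline to 15 March 2025.
By the time the defendant's absence from the jurisdiction began on 30 August 2025, the limitation period had already expired on 15 March 2025; that interval cannot revive it.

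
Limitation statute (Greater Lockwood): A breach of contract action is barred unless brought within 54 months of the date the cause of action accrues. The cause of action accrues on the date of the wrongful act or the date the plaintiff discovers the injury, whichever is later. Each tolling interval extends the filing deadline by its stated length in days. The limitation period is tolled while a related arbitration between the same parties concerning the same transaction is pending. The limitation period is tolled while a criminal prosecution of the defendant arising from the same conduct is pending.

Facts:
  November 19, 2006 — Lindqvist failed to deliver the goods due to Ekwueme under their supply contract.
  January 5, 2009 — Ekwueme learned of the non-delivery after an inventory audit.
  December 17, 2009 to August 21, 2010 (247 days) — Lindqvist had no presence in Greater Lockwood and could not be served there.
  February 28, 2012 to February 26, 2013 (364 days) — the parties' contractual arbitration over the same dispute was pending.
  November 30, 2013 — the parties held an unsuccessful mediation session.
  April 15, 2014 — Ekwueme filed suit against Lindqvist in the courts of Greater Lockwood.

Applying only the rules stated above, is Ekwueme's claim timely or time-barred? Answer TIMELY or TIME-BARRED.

TIMELY

The claim accrued on January 5, 2009 — the later of the November 19, 2006 act and the January 5, 2009 discovery.
Adding the 54 months base period to January 5, 2009 gives a deadline of July 5, 2013, before any tolling.
The pending related arbitration from February 28, 2012 to February 26, 2013 tolled the period for 364 days, extending the deadline to July 4, 2014.
Although the defendant's absence ran from December 17, 2009 to August 21, 2010, the stated rules do not make that a tolling event, so it is disregarded.
None of the other events listed affects the running of the period under the stated rules.
The April 15, 2014 filing precedes the July 4, 2014 deadline; the claim is timely.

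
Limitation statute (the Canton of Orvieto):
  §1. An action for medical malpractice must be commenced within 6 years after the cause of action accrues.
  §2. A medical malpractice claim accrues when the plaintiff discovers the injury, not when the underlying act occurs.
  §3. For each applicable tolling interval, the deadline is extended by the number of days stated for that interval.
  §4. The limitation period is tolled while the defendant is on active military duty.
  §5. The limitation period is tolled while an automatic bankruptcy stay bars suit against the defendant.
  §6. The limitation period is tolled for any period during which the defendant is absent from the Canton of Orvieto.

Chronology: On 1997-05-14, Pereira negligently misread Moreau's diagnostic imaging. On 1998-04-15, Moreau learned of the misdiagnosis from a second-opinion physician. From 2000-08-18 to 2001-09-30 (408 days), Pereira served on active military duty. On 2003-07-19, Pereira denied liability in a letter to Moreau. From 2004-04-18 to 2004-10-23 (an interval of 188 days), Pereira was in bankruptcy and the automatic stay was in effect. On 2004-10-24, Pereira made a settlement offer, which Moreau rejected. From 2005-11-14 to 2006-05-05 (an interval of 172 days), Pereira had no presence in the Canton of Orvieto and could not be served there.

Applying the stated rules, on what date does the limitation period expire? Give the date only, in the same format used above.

2006-05-23

Under the discovery rule, the claim accrued on 1998-04-15, when Moreau discovered the injury — not on the 1997-05-14 date of the underlying act.
Adding the 6 years base period to 1998-04-15 gives a deadline of 2004-04-15, before any tolling.
The period was tolled for 408 days by the defendant's active military service (2000-08-18 to 2001-09-30), pushing the deadline to 2005-05-28.
The automatic bankruptcy stay from 2004-04-18 to 2004-10-23 tolled the period for 188 days, extending the deadline to 2005-12-02.
The period was tolled for 172 days by the defendant's absence from the jurisdiction (2005-11-14 to 2006-05-05), pushing the deadline to 2006-05-23.
Nothing else in the chronology tolls or restarts the period.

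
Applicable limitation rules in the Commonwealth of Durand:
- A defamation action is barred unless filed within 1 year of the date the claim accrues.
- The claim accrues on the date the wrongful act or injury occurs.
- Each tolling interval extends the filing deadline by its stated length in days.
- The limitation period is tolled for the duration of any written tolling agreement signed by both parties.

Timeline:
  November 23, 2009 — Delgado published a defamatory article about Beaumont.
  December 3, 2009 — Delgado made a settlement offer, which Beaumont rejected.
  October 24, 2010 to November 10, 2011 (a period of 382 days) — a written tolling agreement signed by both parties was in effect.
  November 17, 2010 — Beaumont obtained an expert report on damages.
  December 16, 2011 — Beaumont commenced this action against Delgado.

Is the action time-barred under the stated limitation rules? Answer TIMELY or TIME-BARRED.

TIME-BARRED

The claim accrued on November 23, 2009, the date of the act.
1 year from November 23, 2009 is November 23, 2010.
The period was tolled for 382 days by the written tolling agreement (October 24, 2010 to November 10, 2011), pushing the deadline to December 10, 2011.
Nothing else in the chronology tolls or restarts the period.
Filing on December 16, 2011 missed the December 10, 2011 deadline — the action is time-barred.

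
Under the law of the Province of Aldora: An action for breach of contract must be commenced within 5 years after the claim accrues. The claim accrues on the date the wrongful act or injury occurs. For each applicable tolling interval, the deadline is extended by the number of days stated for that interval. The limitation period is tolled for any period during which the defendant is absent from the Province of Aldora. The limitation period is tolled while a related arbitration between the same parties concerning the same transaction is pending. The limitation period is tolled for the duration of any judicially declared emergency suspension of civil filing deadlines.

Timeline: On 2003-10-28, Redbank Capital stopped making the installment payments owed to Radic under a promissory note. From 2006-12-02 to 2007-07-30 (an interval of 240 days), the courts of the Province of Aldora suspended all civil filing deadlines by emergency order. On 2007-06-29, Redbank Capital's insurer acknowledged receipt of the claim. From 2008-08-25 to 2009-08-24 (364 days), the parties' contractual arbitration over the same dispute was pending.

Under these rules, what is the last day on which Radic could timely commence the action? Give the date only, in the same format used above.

2010-06-24

The claim accrued on 2003-10-28, the date of the act.
The untolled deadline — 5 years after 2003-10-28 — is 2008-10-28.
The emergency suspension of filing deadlines from 2006-12-02 to 2007-07-30 tolled the period for 240 days, extending the deadline to 2009-06-25.
Because the pending related arbitration ran from 2008-08-25 to 2009-08-24, the deadline is extended by 364 days to 2010-06-24.
None of the other events listed affects the running of the period under the stated rules.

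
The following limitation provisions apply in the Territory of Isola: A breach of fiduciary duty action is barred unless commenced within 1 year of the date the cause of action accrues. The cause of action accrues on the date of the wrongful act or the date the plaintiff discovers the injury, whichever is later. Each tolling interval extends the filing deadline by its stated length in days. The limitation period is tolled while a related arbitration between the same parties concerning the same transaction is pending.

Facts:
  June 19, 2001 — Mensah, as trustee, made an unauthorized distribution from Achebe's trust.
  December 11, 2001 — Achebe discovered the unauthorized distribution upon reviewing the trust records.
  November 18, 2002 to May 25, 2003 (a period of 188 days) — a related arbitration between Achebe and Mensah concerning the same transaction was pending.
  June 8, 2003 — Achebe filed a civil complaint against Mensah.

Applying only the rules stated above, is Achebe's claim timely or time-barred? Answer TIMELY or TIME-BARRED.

TIMELY

Because discovery on December 11, 2001 post-dates the June 19, 2001 act, accrual under the later-of rule falls on December 11, 2001.
1 year from December 11, 2001 is December 11, 2002.
Because the pending related arbitration ran from November 18, 2002 to May 25, 2003, the deadline is extended by 188 days to June 17, 2003.
The June 8, 2003 filing precedes the June 17, 2003 deadline; the claim is timely.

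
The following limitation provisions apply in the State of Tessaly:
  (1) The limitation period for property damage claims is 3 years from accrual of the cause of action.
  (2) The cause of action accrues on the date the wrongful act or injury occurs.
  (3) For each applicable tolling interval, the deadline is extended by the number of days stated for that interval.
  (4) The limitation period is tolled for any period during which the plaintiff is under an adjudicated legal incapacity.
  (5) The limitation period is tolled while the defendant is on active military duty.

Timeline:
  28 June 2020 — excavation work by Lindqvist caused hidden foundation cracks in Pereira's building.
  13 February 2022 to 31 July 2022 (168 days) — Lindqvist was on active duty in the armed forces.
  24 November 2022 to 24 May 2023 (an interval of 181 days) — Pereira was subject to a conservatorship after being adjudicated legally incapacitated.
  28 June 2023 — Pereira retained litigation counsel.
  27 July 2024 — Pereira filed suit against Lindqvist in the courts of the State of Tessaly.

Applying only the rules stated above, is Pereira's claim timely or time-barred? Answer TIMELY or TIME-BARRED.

TIME-BARRED

The cause of action accrued on 28 June 2020, the date of the act.
Adding the 3 years base period to 28 June 2020 gives a deadline of 28 June 2023, before any tolling.
The defendant's active military service from 13 February 2022 to 31 July 2022 tolled the period for 168 days, extending the deadline to 13 December 2023.
Because the plaintiff's legal incapacity ran from 24 November 2022 to 24 May 2023, the deadline is extended by 181 days to 11 June 2024.
Nothing else in the chronology tolls or restarts the period.
Pereira filed on 27 July 2024, after the 11 June 2024 deadline, so the action is time-barred.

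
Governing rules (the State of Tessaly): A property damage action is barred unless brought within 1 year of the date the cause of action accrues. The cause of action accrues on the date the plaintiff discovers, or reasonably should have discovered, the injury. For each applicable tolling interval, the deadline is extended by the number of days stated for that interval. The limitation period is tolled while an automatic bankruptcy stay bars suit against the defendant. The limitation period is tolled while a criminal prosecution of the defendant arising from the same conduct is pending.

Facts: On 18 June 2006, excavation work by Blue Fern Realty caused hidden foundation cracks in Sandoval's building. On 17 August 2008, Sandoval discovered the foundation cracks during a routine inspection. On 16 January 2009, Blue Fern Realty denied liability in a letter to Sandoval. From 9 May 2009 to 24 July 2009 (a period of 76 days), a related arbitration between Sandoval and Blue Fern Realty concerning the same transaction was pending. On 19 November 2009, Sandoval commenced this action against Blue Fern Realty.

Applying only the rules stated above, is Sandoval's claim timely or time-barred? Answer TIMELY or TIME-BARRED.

Under the discovery rule, the claim accrued on 17 August 2008, when Sandoval discovered the injury — not on the 18 June 2006 date of the underlying act.
The untolled deadline — 1 year after 17 August 2008 — is 17 August 2009.
The pending related arbitration from 9 May 2009 to 24 July 2009 does not toll the period, because no stated rule makes a pending arbitration a tolling event.
None of the other events listed affects the running of the period under the stated rules.
Filing on 19 November 2009 missed the 17 August 2009 deadline — the action is time-barred.

TIME-BARRED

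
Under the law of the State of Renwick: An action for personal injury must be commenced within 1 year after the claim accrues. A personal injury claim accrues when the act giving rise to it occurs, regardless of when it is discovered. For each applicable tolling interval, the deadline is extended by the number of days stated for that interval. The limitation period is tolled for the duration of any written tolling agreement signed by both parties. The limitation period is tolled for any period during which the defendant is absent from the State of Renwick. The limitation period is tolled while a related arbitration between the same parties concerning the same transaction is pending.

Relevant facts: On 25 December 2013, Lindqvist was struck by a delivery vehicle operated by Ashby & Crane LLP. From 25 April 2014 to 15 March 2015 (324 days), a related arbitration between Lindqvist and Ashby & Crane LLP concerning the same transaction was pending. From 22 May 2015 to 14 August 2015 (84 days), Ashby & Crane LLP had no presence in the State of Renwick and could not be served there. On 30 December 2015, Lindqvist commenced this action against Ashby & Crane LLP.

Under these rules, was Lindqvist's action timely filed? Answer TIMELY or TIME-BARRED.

TIMELY

The claim accrued on 25 December 2013, the date of the act.
Adding the 1 year base period to 25 December 2013 gives a deadline of 25 December 2014, before any tolling.
Because the pending related arbitration ran from 25 April 2014 to 15 March 2015, the deadline is extended by 324 days to 14 November 2015.
The defendant's absence from the jurisdiction from 22 May 2015 to 14 August 2015 tolled the period for 84 days, extending the deadline to 6 February 2016.
Lindqvist filed on 30 December 2015, before the 6 February 2016 deadline, so the action is timely.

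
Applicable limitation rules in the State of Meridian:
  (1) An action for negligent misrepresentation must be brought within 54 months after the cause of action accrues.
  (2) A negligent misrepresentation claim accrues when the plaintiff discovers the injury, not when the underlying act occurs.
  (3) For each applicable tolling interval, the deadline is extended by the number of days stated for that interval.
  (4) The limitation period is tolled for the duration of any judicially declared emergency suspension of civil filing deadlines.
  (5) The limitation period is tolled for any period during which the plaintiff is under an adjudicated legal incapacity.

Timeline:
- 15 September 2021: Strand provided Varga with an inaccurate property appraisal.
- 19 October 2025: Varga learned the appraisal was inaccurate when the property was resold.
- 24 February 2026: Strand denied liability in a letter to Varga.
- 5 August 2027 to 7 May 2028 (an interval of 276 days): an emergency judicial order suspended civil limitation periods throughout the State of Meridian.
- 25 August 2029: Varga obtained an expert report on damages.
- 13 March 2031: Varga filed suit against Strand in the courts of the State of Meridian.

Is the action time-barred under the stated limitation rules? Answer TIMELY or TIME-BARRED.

TIME-BARRED

Under the discovery rule, the claim accrued on 19 October 2025, when Varga discovered the injury — not on the 15 September 2021 date of the underlying act.
The untolled deadline — 54 months after 19 October 2025 — is 19 April 2030.
Because the emergency suspension of filing deadlines ran from 5 August 2027 to 7 May 2028, the deadline is extended by 276 days to 20 January 2031.
The other events in the timeline have no effect on the limitation period under the stated rules.
Varga filed on 13 March 2031, after the 20 January 2031 deadline, so the action is time-barred.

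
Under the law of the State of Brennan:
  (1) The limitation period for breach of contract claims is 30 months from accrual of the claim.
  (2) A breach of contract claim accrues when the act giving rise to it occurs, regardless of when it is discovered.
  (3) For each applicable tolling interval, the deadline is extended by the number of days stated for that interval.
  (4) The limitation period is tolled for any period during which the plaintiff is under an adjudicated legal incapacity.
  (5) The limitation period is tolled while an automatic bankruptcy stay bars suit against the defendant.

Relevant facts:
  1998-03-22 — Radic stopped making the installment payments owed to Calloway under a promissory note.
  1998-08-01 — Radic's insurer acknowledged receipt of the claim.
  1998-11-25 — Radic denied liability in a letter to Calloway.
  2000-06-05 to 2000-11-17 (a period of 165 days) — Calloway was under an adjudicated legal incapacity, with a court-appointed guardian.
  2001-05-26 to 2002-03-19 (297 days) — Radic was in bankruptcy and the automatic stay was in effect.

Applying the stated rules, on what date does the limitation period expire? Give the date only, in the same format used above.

The claim accrued on 1998-03-22, the date of the act.
The untolled deadline — 30 months after 1998-03-22 — is 2000-09-22.
The period was tolled for 165 days by the plaintiff's legal incapacity (2000-06-05 to 2000-11-17), pushing the deadline to 2001-03-06.
The automatic bankruptcy stay from 2001-05-26 to 2002-03-19 began after the period had already run on 2001-03-06, so it has no tolling effect.
Nothing else in the chronology tolls or restarts the period.

2001-03-06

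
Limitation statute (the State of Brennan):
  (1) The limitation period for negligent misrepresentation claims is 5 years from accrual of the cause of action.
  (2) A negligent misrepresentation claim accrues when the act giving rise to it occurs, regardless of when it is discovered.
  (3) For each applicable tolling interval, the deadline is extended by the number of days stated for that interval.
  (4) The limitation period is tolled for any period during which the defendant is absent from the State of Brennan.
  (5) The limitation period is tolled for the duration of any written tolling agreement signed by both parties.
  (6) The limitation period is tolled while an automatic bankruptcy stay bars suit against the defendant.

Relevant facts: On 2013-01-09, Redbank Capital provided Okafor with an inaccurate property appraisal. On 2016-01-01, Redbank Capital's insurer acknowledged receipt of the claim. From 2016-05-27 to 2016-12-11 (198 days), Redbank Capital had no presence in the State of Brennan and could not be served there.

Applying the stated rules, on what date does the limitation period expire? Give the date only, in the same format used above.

2018-07-26

The cause of action accrued on 2013-01-09, the date of the act.
Adding the 5 years base period to 2013-01-09 gives a deadline of 2018-01-09, before any tolling.
The defendant's absence from the jurisdiction from 2016-05-27 to 2016-12-11 tolled the period for 198 days, extending the deadline to 2018-07-26.
Nothing else in the chronology tolls or restarts the period.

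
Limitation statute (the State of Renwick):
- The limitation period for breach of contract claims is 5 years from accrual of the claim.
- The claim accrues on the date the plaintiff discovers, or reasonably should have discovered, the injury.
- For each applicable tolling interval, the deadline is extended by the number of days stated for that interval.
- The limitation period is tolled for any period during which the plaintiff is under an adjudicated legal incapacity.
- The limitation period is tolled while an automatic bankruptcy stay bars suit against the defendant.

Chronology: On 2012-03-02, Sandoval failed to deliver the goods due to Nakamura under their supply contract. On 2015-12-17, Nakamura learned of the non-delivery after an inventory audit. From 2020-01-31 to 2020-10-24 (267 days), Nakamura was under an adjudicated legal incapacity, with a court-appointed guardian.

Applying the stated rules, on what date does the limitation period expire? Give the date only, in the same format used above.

2021-09-10

Accrual is tied to discovery, so the period began on 2015-12-17 rather than on 2012-03-02 when the act occurred.
Adding the 5 years base period to 2015-12-17 gives a deadline of 2020-12-17, before any tolling.
The plaintiff's legal incapacity from 2020-01-31 to 2020-10-24 tolled the period for 267 days, extending the deadline to 2021-09-10.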